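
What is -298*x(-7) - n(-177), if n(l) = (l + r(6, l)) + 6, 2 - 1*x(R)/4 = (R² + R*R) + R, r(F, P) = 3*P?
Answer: 106790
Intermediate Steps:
x(R) = 8 - 8*R² - 4*R (x(R) = 8 - 4*((R² + R*R) + R) = 8 - 4*((R² + R²) + R) = 8 - 4*(2*R² + R) = 8 - 4*(R + 2*R²) = 8 + (-8*R² - 4*R) = 8 - 8*R² - 4*R)
n(l) = 6 + 4*l (n(l) = (l + 3*l) + 6 = 4*l + 6 = 6 + 4*l)
-298*x(-7) - n(-177) = -298*(8 - 8*(-7)² - 4*(-7)) - (6 + 4*(-177)) = -298*(8 - 8*49 + 28) - (6 - 708) = -298*(8 - 392 + 28) - 1*(-702) = -298*(-356) + 702 = 106088 + 702 = 106790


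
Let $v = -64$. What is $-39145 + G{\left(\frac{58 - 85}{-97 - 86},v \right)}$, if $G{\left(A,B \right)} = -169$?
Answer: $-39314$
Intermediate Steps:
$-39145 + G{\left(\frac{58 - 85}{-97 - 86},v \right)} = -39145 - 169 = -39314$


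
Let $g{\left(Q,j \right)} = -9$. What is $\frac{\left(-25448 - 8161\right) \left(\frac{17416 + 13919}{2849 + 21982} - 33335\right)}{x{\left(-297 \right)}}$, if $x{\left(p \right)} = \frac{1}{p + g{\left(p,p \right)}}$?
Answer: $- \frac{945829240395300}{2759} \approx -3.4282 \cdot 10^{11}$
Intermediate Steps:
$x{\left(p \right)} = \frac{1}{-9 + p}$ ($x{\left(p \right)} = \frac{1}{p - 9} = \frac{1}{-9 + p}$)
$\frac{\left(-25448 - 8161\right) \left(\frac{17416 + 13919}{2849 + 21982} - 33335\right)}{x{\left(-297 \right)}} = \frac{\left(-25448 - 8161\right) \left(\frac{17416 + 13919}{2849 + 21982} - 33335\right)}{\frac{1}{-9 - 297}} = \frac{\left(-33609\right) \left(\frac{31335}{24831} - 33335\right)}{\frac{1}{-306}} = \frac{\left(-33609\right) \left(31335 \cdot \frac{1}{24831} - 33335\right)}{- \frac{1}{306}} = - 33609 \left(\frac{10445}{8277} - 33335\right) \left(-306\right) = \left(-33609\right) \left(- \frac{275903350}{8277}\right) \left(-306\right) = \frac{3090945230050}{2759} \left(-306\right) = - \frac{945829240395300}{2759}$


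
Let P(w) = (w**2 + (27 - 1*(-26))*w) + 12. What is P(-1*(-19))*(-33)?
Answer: -45540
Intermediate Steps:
P(w) = 12 + w**2 + 53*w (P(w) = (w**2 + (27 + 26)*w) + 12 = (w**2 + 53*w) + 12 = 12 + w**2 + 53*w)
P(-1*(-19))*(-33) = (12 + (-1*(-19))**2 + 53*(-1*(-19)))*(-33) = (12 + 19**2 + 53*19)*(-33) = (12 + 361 + 1007)*(-33) = 1380*(-33) = -45540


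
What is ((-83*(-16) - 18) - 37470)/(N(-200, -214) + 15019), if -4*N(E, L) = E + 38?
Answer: -72320/30119 ≈ -2.4011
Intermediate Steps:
N(E, L) = -19/2 - E/4 (N(E, L) = -(E + 38)/4 = -(38 + E)/4 = -19/2 - E/4)
((-83*(-16) - 18) - 37470)/(N(-200, -214) + 15019) = ((-83*(-16) - 18) - 37470)/((-19/2 - ¼*(-200)) + 15019) = ((1328 - 18) - 37470)/((-19/2 + 50) + 15019) = (1310 - 37470)/(81/2 + 15019) = -36160/30119/2 = -36160*2/30119 = -72320/30119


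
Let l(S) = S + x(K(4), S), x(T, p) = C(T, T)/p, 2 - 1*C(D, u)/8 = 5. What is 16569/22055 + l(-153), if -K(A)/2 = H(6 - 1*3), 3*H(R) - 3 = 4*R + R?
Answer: -171073706/1124805 ≈ -152.09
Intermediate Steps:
H(R) = 1 + 5*R/3 (H(R) = 1 + (4*R + R)/3 = 1 + (5*R)/3 = 1 + 5*R/3)
C(D, u) = -24 (C(D, u) = 16 - 8*5 = 16 - 40 = -24)
K(A) = -12 (K(A) = -2*(1 + 5*(6 - 1*3)/3) = -2*(1 + 5*(6 - 3)/3) = -2*(1 + (5/3)*3) = -2*(1 + 5) = -2*6 = -12)
x(T, p) = -24/p
l(S) = S - 24/S
16569/22055 + l(-153) = 16569/22055 + (-153 - 24/(-153)) = 16569*(1/22055) + (-153 - 24*(-1/153)) = 16569/22055 + (-153 + 8/51) = 16569/22055 - 7795/51 = -171073706/1124805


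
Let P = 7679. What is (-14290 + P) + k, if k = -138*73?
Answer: -16685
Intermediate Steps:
k = -10074
(-14290 + P) + k = (-14290 + 7679) - 10074 = -6611 - 10074 = -16685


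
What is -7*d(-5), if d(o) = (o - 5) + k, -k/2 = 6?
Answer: 154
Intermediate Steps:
k = -12 (k = -2*6 = -12)
d(o) = -17 + o (d(o) = (o - 5) - 12 = (-5 + o) - 12 = -17 + o)
-7*d(-5) = -7*(-17 - 5) = -7*(-22) = 154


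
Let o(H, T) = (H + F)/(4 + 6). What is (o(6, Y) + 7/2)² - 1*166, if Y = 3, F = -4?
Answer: -15231/100 ≈ -152.31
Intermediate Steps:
o(H, T) = -⅖ + H/10 (o(H, T) = (H - 4)/(4 + 6) = (-4 + H)/10 = (-4 + H)*(⅒) = -⅖ + H/10)
(o(6, Y) + 7/2)² - 1*166 = ((-⅖ + (⅒)*6) + 7/2)² - 1*166 = ((-⅖ + ⅗) + 7*(½))² - 166 = (⅕ + 7/2)² - 166 = (37/10)² - 166 = 1369/100 - 166 = -15231/100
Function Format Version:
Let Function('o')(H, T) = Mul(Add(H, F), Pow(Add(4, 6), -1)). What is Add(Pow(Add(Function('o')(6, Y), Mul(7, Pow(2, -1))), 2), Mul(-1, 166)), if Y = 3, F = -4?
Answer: Rational(-15231, 100) ≈ -152.31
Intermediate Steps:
Function('o')(H, T) = Add(Rational(-2, 5), Mul(Rational(1, 10), H)) (Function('o')(H, T) = Mul(Add(H, -4), Pow(Add(4, 6), -1)) = Mul(Add(-4, H), Pow(10, -1)) = Mul(Add(-4, H), Rational(1, 10)) = Add(Rational(-2, 5), Mul(Rational(1, 10), H)))
Add(Pow(Add(Function('o')(6, Y), Mul(7, Pow(2, -1))), 2), Mul(-1, 166)) = Add(Pow(Add(Add(Rational(-2, 5), Mul(Rational(1, 10), 6)), Mul(7, Pow(2, -1))), 2), Mul(-1, 166)) = Add(Pow(Add(Add(Rational(-2, 5), Rational(3, 5)), Mul(7, Rational(1, 2))), 2), -166) = Add(Pow(Add(Rational(1, 5), Rational(7, 2)), 2), -166) = Add(Pow(Rational(37, 10), 2), -166) = Add(Rational(1369, 100), -166) = Rational(-15231, 100)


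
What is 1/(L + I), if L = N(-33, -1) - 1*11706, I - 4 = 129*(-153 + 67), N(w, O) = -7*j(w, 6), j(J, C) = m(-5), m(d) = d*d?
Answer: -1/22971 ≈ -4.3533e-5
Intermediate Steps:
m(d) = d²
j(J, C) = 25 (j(J, C) = (-5)² = 25)
N(w, O) = -175 (N(w, O) = -7*25 = -175)
I = -11090 (I = 4 + 129*(-153 + 67) = 4 + 129*(-86) = 4 - 11094 = -11090)
L = -11881 (L = -175 - 1*11706 = -175 - 11706 = -11881)
1/(L + I) = 1/(-11881 - 11090) = 1/(-22971) = -1/22971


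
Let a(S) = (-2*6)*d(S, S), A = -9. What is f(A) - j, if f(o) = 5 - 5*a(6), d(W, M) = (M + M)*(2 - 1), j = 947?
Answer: -222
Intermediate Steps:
d(W, M) = 2*M (d(W, M) = (2*M)*1 = 2*M)
a(S) = -24*S (a(S) = (-2*6)*(2*S) = -24*S)
f(o) = 725 (f(o) = 5 - (-120)*6 = 5 - 5*(-144) = 5 + 720 = 725)
f(A) - j = 725 - 1*947 = 725 - 947 = -222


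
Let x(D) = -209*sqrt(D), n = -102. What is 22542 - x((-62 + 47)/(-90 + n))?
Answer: 22542 + 209*sqrt(5)/8 ≈ 22600.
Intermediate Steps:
22542 - x((-62 + 47)/(-90 + n)) = 22542 - (-209)*sqrt((-62 + 47)/(-90 - 102)) = 22542 - (-209)*sqrt(-15/(-192)) = 22542 - (-209)*sqrt(-15*(-1/192)) = 22542 - (-209)*sqrt(5/64) = 22542 - (-209)*sqrt(5)/8 = 22542 + 209*sqrt(5)/8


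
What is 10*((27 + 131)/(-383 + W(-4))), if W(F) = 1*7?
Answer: -395/94 ≈ -4.2021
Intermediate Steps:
W(F) = 7
10*((27 + 131)/(-383 + W(-4))) = 10*((27 + 131)/(-383 + 7)) = 10*(158/(-376)) = 10*(158*(-1/376)) = 10*(-79/188) = -395/94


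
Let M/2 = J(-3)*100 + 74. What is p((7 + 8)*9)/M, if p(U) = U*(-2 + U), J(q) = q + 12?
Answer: 17955/1948 ≈ 9.2171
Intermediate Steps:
J(q) = 12 + q
M = 1948 (M = 2*((12 - 3)*100 + 74) = 2*(9*100 + 74) = 2*(900 + 74) = 2*974 = 1948)
p((7 + 8)*9)/M = (((7 + 8)*9)*(-2 + (7 + 8)*9))/1948 = ((15*9)*(-2 + 15*9))*(1/1948) = (135*(-2 + 135))*(1/1948) = (135*133)*(1/1948) = 17955*(1/1948) = 17955/1948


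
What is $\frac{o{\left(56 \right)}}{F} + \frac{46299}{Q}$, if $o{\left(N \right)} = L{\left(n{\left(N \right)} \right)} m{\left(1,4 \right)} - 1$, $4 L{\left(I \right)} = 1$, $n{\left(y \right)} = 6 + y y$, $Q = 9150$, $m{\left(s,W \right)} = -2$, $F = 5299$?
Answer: $\frac{670286}{132475} \approx 5.0597$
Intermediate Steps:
$n{\left(y \right)} = 6 + y^{2}$
$L{\left(I \right)} = \frac{1}{4}$ ($L{\left(I \right)} = \frac{1}{4} \cdot 1 = \frac{1}{4}$)
$o{\left(N \right)} = - \frac{3}{2}$ ($o{\left(N \right)} = \frac{1}{4} \left(-2\right) - 1 = - \frac{1}{2} - 1 = - \frac{3}{2}$)
$\frac{o{\left(56 \right)}}{F} + \frac{46299}{Q} = - \frac{3}{2 \cdot 5299} + \frac{46299}{9150} = \left(- \frac{3}{2}\right) \frac{1}{5299} + 46299 \cdot \frac{1}{9150} = - \frac{3}{10598} + \frac{253}{50} = \frac{670286}{132475}$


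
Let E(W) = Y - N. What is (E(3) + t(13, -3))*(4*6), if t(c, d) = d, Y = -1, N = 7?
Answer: -264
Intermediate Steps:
E(W) = -8 (E(W) = -1 - 1*7 = -1 - 7 = -8)
(E(3) + t(13, -3))*(4*6) = (-8 - 3)*(4*6) = -11*24 = -264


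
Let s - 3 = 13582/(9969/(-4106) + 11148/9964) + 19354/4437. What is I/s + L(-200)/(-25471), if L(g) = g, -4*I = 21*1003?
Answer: 10788398511850316419/20918102523406406252 ≈ 0.51574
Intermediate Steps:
I = -21063/4 (I = -21*1003/4 = -¼*21063 = -21063/4 ≈ -5265.8)
s = -205312929639653/19802859003 (s = 3 + (13582/(9969/(-4106) + 11148/9964) + 19354/4437) = 3 + (13582/(9969*(-1/4106) + 11148*(1/9964)) + 19354*(1/4437)) = 3 + (13582/(-9969/4106 + 2787/2491) + 19354/4437) = 3 + (13582/(-13389357/10228046) + 19354/4437) = 3 + (13582*(-10228046/13389357) + 19354/4437) = 3 + (-138917320772/13389357 + 19354/4437) = 3 - 205372338216662/19802859003 = -205312929639653/19802859003 ≈ -10368.)
I/s + L(-200)/(-25471) = -21063/(4*(-205312929639653/19802859003)) - 200/(-25471) = -21063/4*(-19802859003/205312929639653) - 200*(-1/25471) = 417107619180189/821251718558612 + 200/25471 = 10788398511850316419/20918102523406406252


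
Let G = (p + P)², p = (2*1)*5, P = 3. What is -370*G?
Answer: -62530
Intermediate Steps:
p = 10 (p = 2*5 = 10)
G = 169 (G = (10 + 3)² = 13² = 169)
-370*G = -370*169 = -62530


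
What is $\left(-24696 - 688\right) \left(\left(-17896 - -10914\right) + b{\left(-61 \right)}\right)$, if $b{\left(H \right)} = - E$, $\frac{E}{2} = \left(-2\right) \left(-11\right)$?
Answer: $178347984$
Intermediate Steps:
$E = 44$ ($E = 2 \left(\left(-2\right) \left(-11\right)\right) = 2 \cdot 22 = 44$)
$b{\left(H \right)} = -44$ ($b{\left(H \right)} = \left(-1\right) 44 = -44$)
$\left(-24696 - 688\right) \left(\left(-17896 - -10914\right) + b{\left(-61 \right)}\right) = \left(-24696 - 688\right) \left(\left(-17896 - -10914\right) - 44\right) = - 25384 \left(\left(-17896 + 10914\right) - 44\right) = - 25384 \left(-6982 - 44\right) = \left(-25384\right) \left(-7026\right) = 178347984$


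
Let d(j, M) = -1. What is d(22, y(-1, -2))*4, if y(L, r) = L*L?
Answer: -4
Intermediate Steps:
y(L, r) = L**2
d(22, y(-1, -2))*4 = -1*4 = -4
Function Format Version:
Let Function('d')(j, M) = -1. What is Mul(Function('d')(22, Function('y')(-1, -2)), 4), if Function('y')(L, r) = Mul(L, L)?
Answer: -4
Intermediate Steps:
Function('y')(L, r) = Pow(L, 2)
Mul(Function('d')(22, Function('y')(-1, -2)), 4) = Mul(-1, 4) = -4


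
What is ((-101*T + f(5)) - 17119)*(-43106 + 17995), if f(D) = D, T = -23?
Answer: 371416801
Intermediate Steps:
((-101*T + f(5)) - 17119)*(-43106 + 17995) = ((-101*(-23) + 5) - 17119)*(-43106 + 17995) = ((2323 + 5) - 17119)*(-25111) = (2328 - 17119)*(-25111) = -14791*(-25111) = 371416801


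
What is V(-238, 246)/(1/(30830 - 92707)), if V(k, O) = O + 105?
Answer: -21718827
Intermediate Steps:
V(k, O) = 105 + O
V(-238, 246)/(1/(30830 - 92707)) = (105 + 246)/(1/(30830 - 92707)) = 351/(1/(-61877)) = 351/(-1/61877) = 351*(-61877) = -21718827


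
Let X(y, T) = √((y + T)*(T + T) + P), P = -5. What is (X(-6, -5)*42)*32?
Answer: 1344*√105 ≈ 13772.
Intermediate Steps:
X(y, T) = √(-5 + 2*T*(T + y)) (X(y, T) = √((y + T)*(T + T) - 5) = √((T + y)*(2*T) - 5) = √(2*T*(T + y) - 5) = √(-5 + 2*T*(T + y)))
(X(-6, -5)*42)*32 = (√(-5 + 2*(-5)² + 2*(-5)*(-6))*42)*32 = (√(-5 + 2*25 + 60)*42)*32 = (√(-5 + 50 + 60)*42)*32 = (√105*42)*32 = (42*√105)*32 = 1344*√105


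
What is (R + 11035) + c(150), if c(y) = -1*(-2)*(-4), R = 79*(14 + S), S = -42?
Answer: 8815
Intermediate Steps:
R = -2212 (R = 79*(14 - 42) = 79*(-28) = -2212)
c(y) = -8 (c(y) = 2*(-4) = -8)
(R + 11035) + c(150) = (-2212 + 11035) - 8 = 8823 - 8 = 8815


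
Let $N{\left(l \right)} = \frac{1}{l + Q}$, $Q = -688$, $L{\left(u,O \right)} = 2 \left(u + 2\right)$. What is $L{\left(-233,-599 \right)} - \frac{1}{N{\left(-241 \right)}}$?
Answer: $467$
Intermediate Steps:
$L{\left(u,O \right)} = 4 + 2 u$ ($L{\left(u,O \right)} = 2 \left(2 + u\right) = 4 + 2 u$)
$N{\left(l \right)} = \frac{1}{-688 + l}$ ($N{\left(l \right)} = \frac{1}{l - 688} = \frac{1}{-688 + l}$)
$L{\left(-233,-599 \right)} - \frac{1}{N{\left(-241 \right)}} = \left(4 + 2 \left(-233\right)\right) - \frac{1}{\frac{1}{-688 - 241}} = \left(4 - 466\right) - \frac{1}{\frac{1}{-929}} = -462 - \frac{1}{- \frac{1}{929}} = -462 - -929 = -462 + 929 = 467$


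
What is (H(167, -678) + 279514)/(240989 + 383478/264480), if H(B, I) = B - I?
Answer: 4119408240/3540953011 ≈ 1.1634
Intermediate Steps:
(H(167, -678) + 279514)/(240989 + 383478/264480) = ((167 - 1*(-678)) + 279514)/(240989 + 383478/264480) = ((167 + 678) + 279514)/(240989 + 383478*(1/264480)) = (845 + 279514)/(240989 + 63913/44080) = 280359/(10622859033/44080) = 280359*(44080/10622859033) = 4119408240/3540953011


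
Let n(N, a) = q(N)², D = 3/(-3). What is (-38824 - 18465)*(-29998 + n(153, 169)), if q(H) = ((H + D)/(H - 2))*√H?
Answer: 38982270603454/22801 ≈ 1.7097e+9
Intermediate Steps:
D = -1 (D = 3*(-⅓) = -1)
q(H) = √H*(-1 + H)/(-2 + H) (q(H) = ((H - 1)/(H - 2))*√H = ((-1 + H)/(-2 + H))*√H = √H*(-1 + H)/(-2 + H))
n(N, a) = N*(-1 + N)²/(-2 + N)² (n(N, a) = (√N*(-1 + N)/(-2 + N))² = N*(-1 + N)²/(-2 + N)²)
(-38824 - 18465)*(-29998 + n(153, 169)) = (-38824 - 18465)*(-29998 + 153*(-1 + 153)²/(-2 + 153)²) = -57289*(-29998 + 153*152²/151²) = -57289*(-29998 + 153*23104*(1/22801)) = -57289*(-29998 + 3534912/22801) = -57289*(-680449486/22801) = 38982270603454/22801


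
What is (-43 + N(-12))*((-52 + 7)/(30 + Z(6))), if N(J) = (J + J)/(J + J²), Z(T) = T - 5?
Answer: 21375/341 ≈ 62.683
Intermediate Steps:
Z(T) = -5 + T
N(J) = 2*J/(J + J²) (N(J) = (2*J)/(J + J²) = 2*J/(J + J²))
(-43 + N(-12))*((-52 + 7)/(30 + Z(6))) = (-43 + 2/(1 - 12))*((-52 + 7)/(30 + (-5 + 6))) = (-43 + 2/(-11))*(-45/(30 + 1)) = (-43 + 2*(-1/11))*(-45/31) = (-43 - 2/11)*(-45*1/31) = -475/11*(-45/31) = 21375/341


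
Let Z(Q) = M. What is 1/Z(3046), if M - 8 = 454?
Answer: 1/462 ≈ 0.0021645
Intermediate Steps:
M = 462 (M = 8 + 454 = 462)
Z(Q) = 462
1/Z(3046) = 1/462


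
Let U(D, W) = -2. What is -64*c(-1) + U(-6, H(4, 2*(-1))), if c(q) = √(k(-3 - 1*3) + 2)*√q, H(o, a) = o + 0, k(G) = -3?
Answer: 62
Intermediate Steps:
H(o, a) = o
c(q) = I*√q (c(q) = √(-3 + 2)*√q = √(-1)*√q = I*√q)
-64*c(-1) + U(-6, H(4, 2*(-1))) = -64*I*√(-1) - 2 = -64*I*I - 2 = -64*(-1) - 2 = 64 - 2 = 62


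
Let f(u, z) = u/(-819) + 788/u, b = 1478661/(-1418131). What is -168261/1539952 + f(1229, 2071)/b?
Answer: 126057941267138389/176306463842688144 ≈ 0.71499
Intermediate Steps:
b = -1478661/1418131 (b = 1478661*(-1/1418131) = -1478661/1418131 ≈ -1.0427)
f(u, z) = 788/u - u/819 (f(u, z) = u*(-1/819) + 788/u = -u/819 + 788/u = 788/u - u/819)
-168261/1539952 + f(1229, 2071)/b = -168261/1539952 + (788/1229 - 1/819*1229)/(-1478661/1418131) = -168261*1/1539952 + (788*(1/1229) - 1229/819)*(-1418131/1478661) = -168261/1539952 + (788/1229 - 1229/819)*(-1418131/1478661) = -168261/1539952 - 865069/1006551*(-1418131/1478661) = -168261/1539952 + 94367782003/114488285247 = 126057941267138389/176306463842688144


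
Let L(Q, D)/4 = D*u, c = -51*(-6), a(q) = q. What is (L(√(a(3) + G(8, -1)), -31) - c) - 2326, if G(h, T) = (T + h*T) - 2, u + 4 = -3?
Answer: -1764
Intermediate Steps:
u = -7 (u = -4 - 3 = -7)
G(h, T) = -2 + T + T*h (G(h, T) = (T + T*h) - 2 = -2 + T + T*h)
c = 306
L(Q, D) = -28*D (L(Q, D) = 4*(D*(-7)) = 4*(-7*D) = -28*D)
(L(√(a(3) + G(8, -1)), -31) - c) - 2326 = (-28*(-31) - 1*306) - 2326 = (868 - 306) - 2326 = 562 - 2326 = -1764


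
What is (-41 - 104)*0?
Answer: 0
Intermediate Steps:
(-41 - 104)*0 = -145*0 = 0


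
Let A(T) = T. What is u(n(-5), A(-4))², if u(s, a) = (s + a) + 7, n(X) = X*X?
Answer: 784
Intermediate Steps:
n(X) = X²
u(s, a) = 7 + a + s (u(s, a) = (a + s) + 7 = 7 + a + s)
u(n(-5), A(-4))² = (7 - 4 + (-5)²)² = (7 - 4 + 25)² = 28² = 784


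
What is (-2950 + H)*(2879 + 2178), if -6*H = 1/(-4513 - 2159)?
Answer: -597203375743/40032 ≈ -1.4918e+7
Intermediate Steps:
H = 1/40032 (H = -1/(6*(-4513 - 2159)) = -⅙/(-6672) = -⅙*(-1/6672) = 1/40032 ≈ 2.4980e-5)
(-2950 + H)*(2879 + 2178) = (-2950 + 1/40032)*(2879 + 2178) = -118094399/40032*5057 = -597203375743/40032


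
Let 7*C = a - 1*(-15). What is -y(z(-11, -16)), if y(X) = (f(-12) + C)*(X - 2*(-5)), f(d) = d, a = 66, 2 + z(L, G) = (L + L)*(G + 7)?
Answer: 618/7 ≈ 88.286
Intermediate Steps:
z(L, G) = -2 + 2*L*(7 + G) (z(L, G) = -2 + (L + L)*(G + 7) = -2 + (2*L)*(7 + G) = -2 + 2*L*(7 + G))
C = 81/7 (C = (66 - 1*(-15))/7 = (66 + 15)/7 = (1/7)*81 = 81/7 ≈ 11.571)
y(X) = -30/7 - 3*X/7 (y(X) = (-12 + 81/7)*(X - 2*(-5)) = -3*(X + 10)/7 = -3*(10 + X)/7 = -30/7 - 3*X/7)
-y(z(-11, -16)) = -(-30/7 - 3*(-2 + 14*(-11) + 2*(-16)*(-11))/7) = -(-30/7 - 3*(-2 - 154 + 352)/7) = -(-30/7 - 3/7*196) = -(-30/7 - 84) = -1*(-618/7) = 618/7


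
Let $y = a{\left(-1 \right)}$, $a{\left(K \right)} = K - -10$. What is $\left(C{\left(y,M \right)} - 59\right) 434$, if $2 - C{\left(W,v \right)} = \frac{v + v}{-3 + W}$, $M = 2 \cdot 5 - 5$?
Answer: $- \frac{76384}{3} \approx -25461.0$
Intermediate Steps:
$a{\left(K \right)} = 10 + K$ ($a{\left(K \right)} = K + 10 = 10 + K$)
$y = 9$ ($y = 10 - 1 = 9$)
$M = 5$ ($M = 10 - 5 = 5$)
$C{\left(W,v \right)} = 2 - \frac{2 v}{-3 + W}$ ($C{\left(W,v \right)} = 2 - \frac{v + v}{-3 + W} = 2 - \frac{2 v}{-3 + W}$)
$\left(C{\left(y,M \right)} - 59\right) 434 = \left(\frac{2 \left(-3 + 9 - 5\right)}{-3 + 9} - 59\right) 434 = \left(\frac{2 \left(-3 + 9 - 5\right)}{6} - 59\right) 434 = \left(2 \cdot \frac{1}{6} \cdot 1 - 59\right) 434 = \left(\frac{1}{3} - 59\right) 434 = \left(- \frac{176}{3}\right) 434 = - \frac{76384}{3}$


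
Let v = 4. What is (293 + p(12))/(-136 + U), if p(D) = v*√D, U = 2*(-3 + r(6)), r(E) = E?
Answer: -293/130 - 4*√3/65 ≈ -2.3604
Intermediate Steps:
U = 6 (U = 2*(-3 + 6) = 2*3 = 6)
p(D) = 4*√D
(293 + p(12))/(-136 + U) = (293 + 4*√12)/(-136 + 6) = (293 + 4*(2*√3))/(-130) = (293 + 8*√3)*(-1/130) = -293/130 - 4*√3/65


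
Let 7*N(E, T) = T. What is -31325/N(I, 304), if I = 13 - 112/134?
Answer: -219275/304 ≈ -721.30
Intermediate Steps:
I = 815/67 (I = 13 - 112/134 = 13 - 1*56/67 = 13 - 56/67 = 815/67 ≈ 12.164)
N(E, T) = T/7
-31325/N(I, 304) = -31325/((⅐)*304) = -31325/304/7 = -31325*7/304 = -219275/304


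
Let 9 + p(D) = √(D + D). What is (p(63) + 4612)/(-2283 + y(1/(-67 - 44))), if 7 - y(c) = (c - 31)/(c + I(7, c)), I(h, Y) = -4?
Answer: -2048335/1016262 - 445*√14/338754 ≈ -2.0205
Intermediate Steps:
y(c) = 7 - (-31 + c)/(-4 + c) (y(c) = 7 - (c - 31)/(c - 4) = 7 - (-31 + c)/(-4 + c))
p(D) = -9 + √2*√D (p(D) = -9 + √(D + D) = -9 + √(2*D) = -9 + √2*√D)
(p(63) + 4612)/(-2283 + y(1/(-67 - 44))) = ((-9 + √2*√63) + 4612)/(-2283 + 3*(1 + 2/(-67 - 44))/(-4 + 1/(-67 - 44))) = ((-9 + √2*(3*√7)) + 4612)/(-2283 + 3*(1 + 2/(-111))/(-4 + 1/(-111))) = ((-9 + 3*√14) + 4612)/(-2283 + 3*(1 + 2*(-1/111))/(-4 - 1/111)) = (4603 + 3*√14)/(-2283 + 3*(1 - 2/111)/(-445/111)) = (4603 + 3*√14)/(-2283 + 3*(-111/445)*(109/111)) = (4603 + 3*√14)/(-2283 - 327/445) = (4603 + 3*√14)/(-1016262/445) = (4603 + 3*√14)*(-445/1016262) = -2048335/1016262 - 445*√14/338754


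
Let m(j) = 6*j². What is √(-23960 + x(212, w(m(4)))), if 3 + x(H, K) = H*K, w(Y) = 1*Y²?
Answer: 11*√15949 ≈ 1389.2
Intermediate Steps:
w(Y) = Y²
x(H, K) = -3 + H*K
√(-23960 + x(212, w(m(4)))) = √(-23960 + (-3 + 212*(6*4²)²)) = √(-23960 + (-3 + 212*(6*16)²)) = √(-23960 + (-3 + 212*96²)) = √(-23960 + (-3 + 212*9216)) = √(-23960 + (-3 + 1953792)) = √(-23960 + 1953789) = √1929829 = 11*√15949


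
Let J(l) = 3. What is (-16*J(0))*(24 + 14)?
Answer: -1824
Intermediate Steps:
(-16*J(0))*(24 + 14) = (-16*3)*(24 + 14) = -48*38 = -1824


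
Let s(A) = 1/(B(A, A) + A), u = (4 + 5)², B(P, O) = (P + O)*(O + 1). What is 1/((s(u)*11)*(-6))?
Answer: -405/2 ≈ -202.50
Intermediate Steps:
B(P, O) = (1 + O)*(O + P) (B(P, O) = (O + P)*(1 + O) = (1 + O)*(O + P))
u = 81 (u = 9² = 81)
s(A) = 1/(2*A² + 3*A) (s(A) = 1/((A + A + A² + A*A) + A) = 1/((A + A + A² + A²) + A) = 1/((2*A + 2*A²) + A) = 1/(2*A² + 3*A))
1/((s(u)*11)*(-6)) = 1/(((1/(81*(3 + 2*81)))*11)*(-6)) = 1/(((1/(81*(3 + 162)))*11)*(-6)) = 1/((((1/81)/165)*11)*(-6)) = 1/((((1/81)*(1/165))*11)*(-6)) = 1/(((1/13365)*11)*(-6)) = 1/((1/1215)*(-6)) = 1/(-2/405) = -405/2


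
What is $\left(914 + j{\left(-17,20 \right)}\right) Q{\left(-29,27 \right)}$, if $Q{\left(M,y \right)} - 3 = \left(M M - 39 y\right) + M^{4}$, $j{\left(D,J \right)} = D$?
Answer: $634243584$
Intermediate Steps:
$Q{\left(M,y \right)} = 3 + M^{2} + M^{4} - 39 y$ ($Q{\left(M,y \right)} = 3 + \left(\left(M M - 39 y\right) + M^{4}\right) = 3 + \left(\left(M^{2} - 39 y\right) + M^{4}\right) = 3 + \left(M^{2} + M^{4} - 39 y\right) = 3 + M^{2} + M^{4} - 39 y$)
$\left(914 + j{\left(-17,20 \right)}\right) Q{\left(-29,27 \right)} = \left(914 - 17\right) \left(3 + \left(-29\right)^{2} + \left(-29\right)^{4} - 1053\right) = 897 \left(3 + 841 + 707281 - 1053\right) = 897 \cdot 707072 = 634243584$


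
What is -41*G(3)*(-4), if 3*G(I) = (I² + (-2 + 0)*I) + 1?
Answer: 656/3 ≈ 218.67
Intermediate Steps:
G(I) = ⅓ - 2*I/3 + I²/3 (G(I) = ((I² + (-2 + 0)*I) + 1)/3 = ((I² - 2*I) + 1)/3 = (1 + I² - 2*I)/3 = ⅓ - 2*I/3 + I²/3)
-41*G(3)*(-4) = -41*(⅓ - ⅔*3 + (⅓)*3²)*(-4) = -41*(⅓ - 2 + (⅓)*9)*(-4) = -41*(⅓ - 2 + 3)*(-4) = -41*4/3*(-4) = -164/3*(-4) = 656/3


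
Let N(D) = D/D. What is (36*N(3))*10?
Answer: 360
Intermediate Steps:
N(D) = 1
(36*N(3))*10 = (36*1)*10 = 36*10 = 360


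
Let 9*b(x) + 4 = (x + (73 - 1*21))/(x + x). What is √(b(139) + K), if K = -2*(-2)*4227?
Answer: √11760204810/834 ≈ 130.03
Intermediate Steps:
b(x) = -4/9 + (52 + x)/(18*x) (b(x) = -4/9 + ((x + (73 - 1*21))/(x + x))/9 = -4/9 + ((x + (73 - 21))/((2*x)))/9 = -4/9 + ((x + 52)*(1/(2*x)))/9 = -4/9 + ((52 + x)*(1/(2*x)))/9 = -4/9 + ((52 + x)/(2*x))/9 = -4/9 + (52 + x)/(18*x))
K = 16908 (K = 4*4227 = 16908)
√(b(139) + K) = √((1/18)*(52 - 7*139)/139 + 16908) = √((1/18)*(1/139)*(52 - 973) + 16908) = √((1/18)*(1/139)*(-921) + 16908) = √(-307/834 + 16908) = √(14100965/834) = √11760204810/834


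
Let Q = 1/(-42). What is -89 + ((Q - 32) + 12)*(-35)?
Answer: 3671/6 ≈ 611.83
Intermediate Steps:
Q = -1/42 ≈ -0.023810
-89 + ((Q - 32) + 12)*(-35) = -89 + ((-1/42 - 32) + 12)*(-35) = -89 + (-1345/42 + 12)*(-35) = -89 - 841/42*(-35) = -89 + 4205/6 = 3671/6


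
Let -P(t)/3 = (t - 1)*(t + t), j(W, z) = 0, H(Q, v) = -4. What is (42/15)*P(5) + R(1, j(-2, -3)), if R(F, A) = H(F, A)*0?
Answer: -336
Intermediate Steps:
R(F, A) = 0 (R(F, A) = -4*0 = 0)
P(t) = -6*t*(-1 + t) (P(t) = -3*(t - 1)*(t + t) = -3*(-1 + t)*2*t = -6*t*(-1 + t))
(42/15)*P(5) + R(1, j(-2, -3)) = (42/15)*(6*5*(1 - 1*5)) + 0 = (42*(1/15))*(6*5*(1 - 5)) + 0 = 14*(6*5*(-4))/5 + 0 = (14/5)*(-120) + 0 = -336 + 0 = -336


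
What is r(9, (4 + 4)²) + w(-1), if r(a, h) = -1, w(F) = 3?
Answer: 2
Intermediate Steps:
r(9, (4 + 4)²) + w(-1) = -1 + 3 = 2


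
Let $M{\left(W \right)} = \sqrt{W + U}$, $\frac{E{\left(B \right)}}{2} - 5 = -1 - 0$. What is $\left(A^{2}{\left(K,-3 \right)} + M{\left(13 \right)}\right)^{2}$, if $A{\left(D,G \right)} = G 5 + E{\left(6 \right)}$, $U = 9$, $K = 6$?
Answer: $\left(49 + \sqrt{22}\right)^{2} \approx 2882.7$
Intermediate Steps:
$E{\left(B \right)} = 8$ ($E{\left(B \right)} = 10 + 2 \left(-1 - 0\right) = 10 + 2 \left(-1 + 0\right) = 10 + 2 \left(-1\right) = 10 - 2 = 8$)
$A{\left(D,G \right)} = 8 + 5 G$ ($A{\left(D,G \right)} = G 5 + 8 = 5 G + 8 = 8 + 5 G$)
$M{\left(W \right)} = \sqrt{9 + W}$ ($M{\left(W \right)} = \sqrt{W + 9} = \sqrt{9 + W}$)
$\left(A^{2}{\left(K,-3 \right)} + M{\left(13 \right)}\right)^{2} = \left(\left(8 + 5 \left(-3\right)\right)^{2} + \sqrt{9 + 13}\right)^{2} = \left(\left(8 - 15\right)^{2} + \sqrt{22}\right)^{2} = \left(\left(-7\right)^{2} + \sqrt{22}\right)^{2} = \left(49 + \sqrt{22}\right)^{2}$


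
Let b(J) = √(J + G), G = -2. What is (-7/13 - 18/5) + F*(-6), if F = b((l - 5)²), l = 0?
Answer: -269/65 - 6*√23 ≈ -32.913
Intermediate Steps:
b(J) = √(-2 + J) (b(J) = √(J - 2) = √(-2 + J))
F = √23 (F = √(-2 + (0 - 5)²) = √(-2 + (-5)²) = √(-2 + 25) = √23 ≈ 4.7958)
(-7/13 - 18/5) + F*(-6) = (-7/13 - 18/5) + √23*(-6) = (-7*1/13 - 18*⅕) - 6*√23 = (-7/13 - 18/5) - 6*√23 = -269/65 - 6*√23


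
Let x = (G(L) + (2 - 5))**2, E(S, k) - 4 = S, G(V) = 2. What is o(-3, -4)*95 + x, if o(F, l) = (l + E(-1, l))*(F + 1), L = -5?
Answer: 191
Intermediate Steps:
E(S, k) = 4 + S
x = 1 (x = (2 + (2 - 5))**2 = (2 - 3)**2 = (-1)**2 = 1)
o(F, l) = (1 + F)*(3 + l) (o(F, l) = (l + (4 - 1))*(F + 1) = (l + 3)*(1 + F) = (3 + l)*(1 + F) = (1 + F)*(3 + l))
o(-3, -4)*95 + x = (3 - 4 + 3*(-3) - 3*(-4))*95 + 1 = (3 - 4 - 9 + 12)*95 + 1 = 2*95 + 1 = 190 + 1 = 191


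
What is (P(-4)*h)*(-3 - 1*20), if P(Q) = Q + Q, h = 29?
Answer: 5336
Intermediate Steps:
P(Q) = 2*Q
(P(-4)*h)*(-3 - 1*20) = ((2*(-4))*29)*(-3 - 1*20) = (-8*29)*(-3 - 20) = -232*(-23) = 5336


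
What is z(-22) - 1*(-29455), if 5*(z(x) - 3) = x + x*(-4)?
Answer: 147356/5 ≈ 29471.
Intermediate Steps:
z(x) = 3 - 3*x/5 (z(x) = 3 + (x + x*(-4))/5 = 3 + (x - 4*x)/5 = 3 + (-3*x)/5 = 3 - 3*x/5)
z(-22) - 1*(-29455) = (3 - 3/5*(-22)) - 1*(-29455) = (3 + 66/5) + 29455 = 81/5 + 29455 = 147356/5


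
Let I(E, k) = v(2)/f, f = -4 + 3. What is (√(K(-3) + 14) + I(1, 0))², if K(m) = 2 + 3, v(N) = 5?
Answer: (-5 + √19)² ≈ 0.41101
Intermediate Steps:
f = -1
K(m) = 5
I(E, k) = -5 (I(E, k) = 5/(-1) = 5*(-1) = -5)
(√(K(-3) + 14) + I(1, 0))² = (√(5 + 14) - 5)² = (√19 - 5)² = (-5 + √19)²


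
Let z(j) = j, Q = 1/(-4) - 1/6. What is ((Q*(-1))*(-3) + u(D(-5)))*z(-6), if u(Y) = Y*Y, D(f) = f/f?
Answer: 3/2 ≈ 1.5000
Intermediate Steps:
Q = -5/12 (Q = 1*(-¼) - 1*⅙ = -¼ - ⅙ = -5/12 ≈ -0.41667)
D(f) = 1
u(Y) = Y²
((Q*(-1))*(-3) + u(D(-5)))*z(-6) = (-5/12*(-1)*(-3) + 1²)*(-6) = ((5/12)*(-3) + 1)*(-6) = (-5/4 + 1)*(-6) = -¼*(-6) = 3/2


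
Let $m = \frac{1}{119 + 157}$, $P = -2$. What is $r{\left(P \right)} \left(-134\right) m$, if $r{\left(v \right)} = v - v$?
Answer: $0$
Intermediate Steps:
$r{\left(v \right)} = 0$
$m = \frac{1}{276} \approx 0.0036232$
$r{\left(P \right)} \left(-134\right) m = 0 \left(-134\right) \frac{1}{276} = 0 \cdot \frac{1}{276} = 0$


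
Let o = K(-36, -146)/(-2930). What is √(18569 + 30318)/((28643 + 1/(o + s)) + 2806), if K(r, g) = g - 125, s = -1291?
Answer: 3782359*√48887/118951405261 ≈ 0.0070306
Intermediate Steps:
K(r, g) = -125 + g
o = 271/2930 (o = (-125 - 146)/(-2930) = -271*(-1/2930) = 271/2930 ≈ 0.092492)
√(18569 + 30318)/((28643 + 1/(o + s)) + 2806) = √(18569 + 30318)/((28643 + 1/(271/2930 - 1291)) + 2806) = √48887/((28643 + 1/(-3782359/2930)) + 2806) = √48887/((28643 - 2930/3782359) + 2806) = √48887/(108338105907/3782359 + 2806) = √48887/(118951405261/3782359) = √48887*(3782359/118951405261) = 3782359*√48887/118951405261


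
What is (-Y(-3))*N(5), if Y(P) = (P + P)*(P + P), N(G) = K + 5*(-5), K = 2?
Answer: 828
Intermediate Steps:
N(G) = -23 (N(G) = 2 + 5*(-5) = 2 - 25 = -23)
Y(P) = 4*P**2 (Y(P) = (2*P)*(2*P) = 4*P**2)
(-Y(-3))*N(5) = -4*(-3)**2*(-23) = -4*9*(-23) = -1*36*(-23) = -36*(-23) = 828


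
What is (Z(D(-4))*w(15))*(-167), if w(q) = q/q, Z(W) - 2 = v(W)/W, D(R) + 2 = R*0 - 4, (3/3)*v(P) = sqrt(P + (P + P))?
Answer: -334 + 167*I*sqrt(2)/2 ≈ -334.0 + 118.09*I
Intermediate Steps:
v(P) = sqrt(3)*sqrt(P) (v(P) = sqrt(P + (P + P)) = sqrt(P + 2*P) = sqrt(3*P) = sqrt(3)*sqrt(P))
D(R) = -6 (D(R) = -2 + (R*0 - 4) = -2 + (0 - 4) = -2 - 4 = -6)
Z(W) = 2 + sqrt(3)/sqrt(W) (Z(W) = 2 + (sqrt(3)*sqrt(W))/W = 2 + sqrt(3)/sqrt(W))
w(q) = 1
(Z(D(-4))*w(15))*(-167) = ((2 + sqrt(3)/sqrt(-6))*1)*(-167) = ((2 + sqrt(3)*(-I*sqrt(6)/6))*1)*(-167) = ((2 - I*sqrt(2)/2)*1)*(-167) = (2 - I*sqrt(2)/2)*(-167) = -334 + 167*I*sqrt(2)/2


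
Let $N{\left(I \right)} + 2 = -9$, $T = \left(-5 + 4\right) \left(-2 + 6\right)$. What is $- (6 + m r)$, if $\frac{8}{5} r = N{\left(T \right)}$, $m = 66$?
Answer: $\frac{1791}{4} \approx 447.75$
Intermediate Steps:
$T = -4$ ($T = \left(-1\right) 4 = -4$)
$N{\left(I \right)} = -11$ ($N{\left(I \right)} = -2 - 9 = -11$)
$r = - \frac{55}{8}$ ($r = \frac{5}{8} \left(-11\right) = - \frac{55}{8} \approx -6.875$)
$- (6 + m r) = - (6 + 66 \left(- \frac{55}{8}\right)) = - (6 - \frac{1815}{4}) = \left(-1\right) \left(- \frac{1791}{4}\right) = \frac{1791}{4}$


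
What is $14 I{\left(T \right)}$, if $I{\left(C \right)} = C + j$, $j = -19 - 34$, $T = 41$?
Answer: $-168$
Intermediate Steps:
$j = -53$
$I{\left(C \right)} = -53 + C$ ($I{\left(C \right)} = C - 53 = -53 + C$)
$14 I{\left(T \right)} = 14 \left(-53 + 41\right) = 14 \left(-12\right) = -168$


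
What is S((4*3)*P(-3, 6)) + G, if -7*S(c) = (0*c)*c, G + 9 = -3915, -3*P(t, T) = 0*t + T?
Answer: -3924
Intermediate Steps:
P(t, T) = -T/3 (P(t, T) = -(0*t + T)/3 = -(0 + T)/3 = -T/3)
G = -3924 (G = -9 - 3915 = -3924)
S(c) = 0 (S(c) = -0*c*c/7 = -0*c = -⅐*0 = 0)
S((4*3)*P(-3, 6)) + G = 0 - 3924 = -3924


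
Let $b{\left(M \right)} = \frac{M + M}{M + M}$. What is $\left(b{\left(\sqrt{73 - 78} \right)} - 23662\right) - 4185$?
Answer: $-27846$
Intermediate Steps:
$b{\left(M \right)} = 1$ ($b{\left(M \right)} = \frac{2 M}{2 M} = 2 M \frac{1}{2 M} = 1$)
$\left(b{\left(\sqrt{73 - 78} \right)} - 23662\right) - 4185 = \left(1 - 23662\right) - 4185 = -23661 - 4185 = -27846$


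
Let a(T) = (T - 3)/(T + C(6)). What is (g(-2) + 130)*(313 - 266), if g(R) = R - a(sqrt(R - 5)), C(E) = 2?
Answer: 66129/11 - 235*I*sqrt(7)/11 ≈ 6011.7 - 56.523*I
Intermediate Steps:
a(T) = (-3 + T)/(2 + T) (a(T) = (T - 3)/(T + 2) = (-3 + T)/(2 + T))
g(R) = R - (-3 + sqrt(-5 + R))/(2 + sqrt(-5 + R)) (g(R) = R - (-3 + sqrt(R - 5))/(2 + sqrt(R - 5)) = R - (-3 + sqrt(-5 + R))/(2 + sqrt(-5 + R)))
(g(-2) + 130)*(313 - 266) = ((3 - sqrt(-5 - 2) - 2*(2 + sqrt(-5 - 2)))/(2 + sqrt(-5 - 2)) + 130)*(313 - 266) = ((3 - sqrt(-7) - 2*(2 + sqrt(-7)))/(2 + sqrt(-7)) + 130)*47 = ((3 - I*sqrt(7) - 2*(2 + I*sqrt(7)))/(2 + I*sqrt(7)) + 130)*47 = ((3 - I*sqrt(7) + (-4 - 2*I*sqrt(7)))/(2 + I*sqrt(7)) + 130)*47 = ((-1 - 3*I*sqrt(7))/(2 + I*sqrt(7)) + 130)*47 = (130 + (-1 - 3*I*sqrt(7))/(2 + I*sqrt(7)))*47 = 6110 + 47*(-1 - 3*I*sqrt(7))/(2 + I*sqrt(7))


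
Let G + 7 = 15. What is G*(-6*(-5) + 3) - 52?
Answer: 212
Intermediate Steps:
G = 8 (G = -7 + 15 = 8)
G*(-6*(-5) + 3) - 52 = 8*(-6*(-5) + 3) - 52 = 8*(30 + 3) - 52 = 8*33 - 52 = 264 - 52 = 212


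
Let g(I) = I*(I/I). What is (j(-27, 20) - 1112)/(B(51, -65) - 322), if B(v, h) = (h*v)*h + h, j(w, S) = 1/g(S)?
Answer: -7413/1433920 ≈ -0.0051697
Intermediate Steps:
g(I) = I (g(I) = I*1 = I)
j(w, S) = 1/S
B(v, h) = h + v*h² (B(v, h) = v*h² + h = h + v*h²)
(j(-27, 20) - 1112)/(B(51, -65) - 322) = (1/20 - 1112)/(-65*(1 - 65*51) - 322) = (1/20 - 1112)/(-65*(1 - 3315) - 322) = -22239/(20*(-65*(-3314) - 322)) = -22239/(20*(215410 - 322)) = -22239/20/215088 = -22239/20*1/215088 = -7413/1433920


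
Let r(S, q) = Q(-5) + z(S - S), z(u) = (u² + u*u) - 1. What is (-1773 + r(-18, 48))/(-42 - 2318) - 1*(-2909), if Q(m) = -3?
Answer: 6867017/2360 ≈ 2909.8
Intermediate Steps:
z(u) = -1 + 2*u² (z(u) = (u² + u²) - 1 = 2*u² - 1 = -1 + 2*u²)
r(S, q) = -4 (r(S, q) = -3 + (-1 + 2*(S - S)²) = -3 + (-1 + 2*0²) = -3 + (-1 + 2*0) = -3 + (-1 + 0) = -3 - 1 = -4)
(-1773 + r(-18, 48))/(-42 - 2318) - 1*(-2909) = (-1773 - 4)/(-42 - 2318) - 1*(-2909) = -1777/(-2360) + 2909 = -1777*(-1/2360) + 2909 = 1777/2360 + 2909 = 6867017/2360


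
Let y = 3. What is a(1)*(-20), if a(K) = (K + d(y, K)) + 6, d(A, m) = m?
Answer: -160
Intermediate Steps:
a(K) = 6 + 2*K (a(K) = (K + K) + 6 = 2*K + 6 = 6 + 2*K)
a(1)*(-20) = (6 + 2*1)*(-20) = (6 + 2)*(-20) = 8*(-20) = -160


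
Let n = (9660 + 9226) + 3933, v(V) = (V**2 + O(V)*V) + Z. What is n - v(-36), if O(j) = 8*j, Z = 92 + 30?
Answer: 11033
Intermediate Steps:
Z = 122
v(V) = 122 + 9*V**2 (v(V) = (V**2 + (8*V)*V) + 122 = (V**2 + 8*V**2) + 122 = 9*V**2 + 122 = 122 + 9*V**2)
n = 22819 (n = 18886 + 3933 = 22819)
n - v(-36) = 22819 - (122 + 9*(-36)**2) = 22819 - (122 + 9*1296) = 22819 - (122 + 11664) = 22819 - 1*11786 = 22819 - 11786 = 11033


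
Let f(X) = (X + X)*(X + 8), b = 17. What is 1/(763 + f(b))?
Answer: 1/1613 ≈ 0.00061996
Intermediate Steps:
f(X) = 2*X*(8 + X) (f(X) = (2*X)*(8 + X) = 2*X*(8 + X))
1/(763 + f(b)) = 1/(763 + 2*17*(8 + 17)) = 1/(763 + 2*17*25) = 1/(763 + 850) = 1/1613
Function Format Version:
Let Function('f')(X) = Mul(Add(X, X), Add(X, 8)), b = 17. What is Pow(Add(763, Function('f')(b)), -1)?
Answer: Rational(1, 1613) ≈ 0.00061996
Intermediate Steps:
Function('f')(X) = Mul(2, X, Add(8, X)) (Function('f')(X) = Mul(Mul(2, X), Add(8, X)) = Mul(2, X, Add(8, X)))
Pow(Add(763, Function('f')(b)), -1) = Pow(Add(763, Mul(2, 17, Add(8, 17))), -1) = Pow(Add(763, Mul(2, 17, 25)), -1) = Pow(Add(763, 850), -1) = Pow(1613, -1) = Rational(1, 1613)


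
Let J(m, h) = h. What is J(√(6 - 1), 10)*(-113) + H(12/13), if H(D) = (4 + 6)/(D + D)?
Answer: -13495/12 ≈ -1124.6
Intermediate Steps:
H(D) = 5/D (H(D) = 10/((2*D)) = 10*(1/(2*D)) = 5/D)
J(√(6 - 1), 10)*(-113) + H(12/13) = 10*(-113) + 5/((12/13)) = -1130 + 5/((12*(1/13))) = -1130 + 5/(12/13) = -1130 + 5*(13/12) = -1130 + 65/12 = -13495/12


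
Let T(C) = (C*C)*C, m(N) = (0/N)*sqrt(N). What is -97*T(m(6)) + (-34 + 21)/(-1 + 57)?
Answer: -13/56 ≈ -0.23214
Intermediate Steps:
m(N) = 0 (m(N) = 0*sqrt(N) = 0)
T(C) = C**3 (T(C) = C**2*C = C**3)
-97*T(m(6)) + (-34 + 21)/(-1 + 57) = -97*0**3 + (-34 + 21)/(-1 + 57) = -97*0 - 13/56 = 0 - 13*1/56 = 0 - 13/56 = -13/56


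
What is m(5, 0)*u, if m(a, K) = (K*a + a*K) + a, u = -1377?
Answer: -6885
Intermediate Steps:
m(a, K) = a + 2*K*a (m(a, K) = (K*a + K*a) + a = 2*K*a + a = a + 2*K*a)
m(5, 0)*u = (5*(1 + 2*0))*(-1377) = (5*(1 + 0))*(-1377) = (5*1)*(-1377) = 5*(-1377) = -6885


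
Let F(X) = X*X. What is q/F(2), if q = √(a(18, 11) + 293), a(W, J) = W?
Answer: √311/4 ≈ 4.4088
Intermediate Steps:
F(X) = X²
q = √311 (q = √(18 + 293) = √311 ≈ 17.635)
q/F(2) = √311/(2²) = √311/4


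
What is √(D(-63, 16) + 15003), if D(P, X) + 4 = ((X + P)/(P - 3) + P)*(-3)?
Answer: 3*√816662/22 ≈ 123.23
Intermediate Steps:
D(P, X) = -4 - 3*P - 3*(P + X)/(-3 + P) (D(P, X) = -4 + ((X + P)/(P - 3) + P)*(-3) = -4 + ((P + X)/(-3 + P) + P)*(-3) = -4 + (P + (P + X)/(-3 + P))*(-3) = -4 + (-3*P - 3*(P + X)/(-3 + P)) = -4 - 3*P - 3*(P + X)/(-3 + P))
√(D(-63, 16) + 15003) = √((12 - 3*16 - 3*(-63)² + 2*(-63))/(-3 - 63) + 15003) = √((12 - 48 - 3*3969 - 126)/(-66) + 15003) = √(-(12 - 48 - 11907 - 126)/66 + 15003) = √(-1/66*(-12069) + 15003) = √(4023/22 + 15003) = √(334089/22) = 3*√816662/22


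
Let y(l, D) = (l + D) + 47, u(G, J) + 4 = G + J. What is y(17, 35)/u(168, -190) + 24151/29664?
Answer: -1154405/385632 ≈ -2.9935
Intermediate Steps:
u(G, J) = -4 + G + J (u(G, J) = -4 + (G + J) = -4 + G + J)
y(l, D) = 47 + D + l (y(l, D) = (D + l) + 47 = 47 + D + l)
y(17, 35)/u(168, -190) + 24151/29664 = (47 + 35 + 17)/(-4 + 168 - 190) + 24151/29664 = 99/(-26) + 24151*(1/29664) = 99*(-1/26) + 24151/29664 = -99/26 + 24151/29664 = -1154405/385632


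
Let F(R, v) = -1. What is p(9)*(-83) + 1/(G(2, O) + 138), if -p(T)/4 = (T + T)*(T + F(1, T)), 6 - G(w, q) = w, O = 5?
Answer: 6788737/142 ≈ 47808.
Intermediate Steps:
G(w, q) = 6 - w
p(T) = -8*T*(-1 + T) (p(T) = -4*(T + T)*(T - 1) = -4*2*T*(-1 + T) = -8*T*(-1 + T))
p(9)*(-83) + 1/(G(2, O) + 138) = (8*9*(1 - 1*9))*(-83) + 1/((6 - 1*2) + 138) = (8*9*(1 - 9))*(-83) + 1/((6 - 2) + 138) = (8*9*(-8))*(-83) + 1/(4 + 138) = -576*(-83) + 1/142 = 47808 + 1/142 = 6788737/142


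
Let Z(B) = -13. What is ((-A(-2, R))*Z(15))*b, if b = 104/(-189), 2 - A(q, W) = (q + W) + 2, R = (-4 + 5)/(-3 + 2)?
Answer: -1352/63 ≈ -21.460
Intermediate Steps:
R = -1 (R = 1/(-1) = 1*(-1) = -1)
A(q, W) = -W - q (A(q, W) = 2 - ((q + W) + 2) = 2 - ((W + q) + 2) = 2 - (2 + W + q) = 2 + (-2 - W - q) = -W - q)
b = -104/189 (b = 104*(-1/189) = -104/189 ≈ -0.55026)
((-A(-2, R))*Z(15))*b = (-(-1*(-1) - 1*(-2))*(-13))*(-104/189) = (-(1 + 2)*(-13))*(-104/189) = (-1*3*(-13))*(-104/189) = -3*(-13)*(-104/189) = 39*(-104/189) = -1352/63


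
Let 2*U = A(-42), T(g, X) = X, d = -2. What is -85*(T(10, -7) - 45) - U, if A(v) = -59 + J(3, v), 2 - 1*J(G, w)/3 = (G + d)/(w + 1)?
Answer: 182305/41 ≈ 4446.5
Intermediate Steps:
J(G, w) = 6 - 3*(-2 + G)/(1 + w) (J(G, w) = 6 - 3*(G - 2)/(w + 1) = 6 - 3*(-2 + G)/(1 + w))
A(v) = -59 + 3*(1 + 2*v)/(1 + v) (A(v) = -59 + 3*(4 - 1*3 + 2*v)/(1 + v) = -59 + 3*(4 - 3 + 2*v)/(1 + v) = -59 + 3*(1 + 2*v)/(1 + v))
U = -1085/41 (U = ((-56 - 53*(-42))/(1 - 42))/2 = ((-56 + 2226)/(-41))/2 = (-1/41*2170)/2 = (½)*(-2170/41) = -1085/41 ≈ -26.463)
-85*(T(10, -7) - 45) - U = -85*(-7 - 45) - 1*(-1085/41) = -85*(-52) + 1085/41 = 4420 + 1085/41 = 182305/41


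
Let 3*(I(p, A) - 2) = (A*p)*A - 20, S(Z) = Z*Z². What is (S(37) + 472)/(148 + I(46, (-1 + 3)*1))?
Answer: 153375/614 ≈ 249.80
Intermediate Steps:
S(Z) = Z³
I(p, A) = -14/3 + p*A²/3 (I(p, A) = 2 + ((A*p)*A - 20)/3 = 2 + (p*A² - 20)/3 = 2 + (-20 + p*A²)/3 = 2 + (-20/3 + p*A²/3) = -14/3 + p*A²/3)
(S(37) + 472)/(148 + I(46, (-1 + 3)*1)) = (37³ + 472)/(148 + (-14/3 + (⅓)*46*((-1 + 3)*1)²)) = (50653 + 472)/(148 + (-14/3 + (⅓)*46*(2*1)²)) = 51125/(148 + (-14/3 + (⅓)*46*2²)) = 51125/(148 + (-14/3 + (⅓)*46*4)) = 51125/(148 + (-14/3 + 184/3)) = 51125/(148 + 170/3) = 51125/(614/3) = 51125*(3/614) = 153375/614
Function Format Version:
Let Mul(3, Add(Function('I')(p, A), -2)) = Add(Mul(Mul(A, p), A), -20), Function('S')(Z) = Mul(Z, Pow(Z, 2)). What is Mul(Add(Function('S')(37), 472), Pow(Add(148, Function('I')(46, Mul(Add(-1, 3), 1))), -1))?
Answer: Rational(153375, 614) ≈ 249.80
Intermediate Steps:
Function('S')(Z) = Pow(Z, 3)
Function('I')(p, A) = Add(Rational(-14, 3), Mul(Rational(1, 3), p, Pow(A, 2))) (Function('I')(p, A) = Add(2, Mul(Rational(1, 3), Add(Mul(Mul(A, p), A), -20))) = Add(2, Mul(Rational(1, 3), Add(Mul(p, Pow(A, 2)), -20))) = Add(2, Mul(Rational(1, 3), Add(-20, Mul(p, Pow(A, 2))))) = Add(2, Add(Rational(-20, 3), Mul(Rational(1, 3), p, Pow(A, 2)))) = Add(Rational(-14, 3), Mul(Rational(1, 3), p, Pow(A, 2))))
Mul(Add(Function('S')(37), 472), Pow(Add(148, Function('I')(46, Mul(Add(-1, 3), 1))), -1)) = Mul(Add(Pow(37, 3), 472), Pow(Add(148, Add(Rational(-14, 3), Mul(Rational(1, 3), 46, Pow(Mul(Add(-1, 3), 1), 2)))), -1)) = Mul(Add(50653, 472), Pow(Add(148, Add(Rational(-14, 3), Mul(Rational(1, 3), 46, Pow(Mul(2, 1), 2)))), -1)) = Mul(51125, Pow(Add(148, Add(Rational(-14, 3), Mul(Rational(1, 3), 46, Pow(2, 2)))), -1)) = Mul(51125, Pow(Add(148, Add(Rational(-14, 3), Mul(Rational(1, 3), 46, 4))), -1)) = Mul(51125, Pow(Add(148, Add(Rational(-14, 3), Rational(184, 3))), -1)) = Mul(51125, Pow(Add(148, Rational(170, 3)), -1)) = Mul(51125, Pow(Rational(614, 3), -1)) = Mul(51125, Rational(3, 614)) = Rational(153375, 614)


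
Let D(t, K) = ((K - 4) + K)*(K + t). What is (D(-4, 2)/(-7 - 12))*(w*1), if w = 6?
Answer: 0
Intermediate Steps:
D(t, K) = (-4 + 2*K)*(K + t) (D(t, K) = ((-4 + K) + K)*(K + t) = (-4 + 2*K)*(K + t))
(D(-4, 2)/(-7 - 12))*(w*1) = ((-4*2 - 4*(-4) + 2*2² + 2*2*(-4))/(-7 - 12))*(6*1) = ((-8 + 16 + 2*4 - 16)/(-19))*6 = -(-8 + 16 + 8 - 16)/19*6 = -1/19*0*6 = 0*6 = 0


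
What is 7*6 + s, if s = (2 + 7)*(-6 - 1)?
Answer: -21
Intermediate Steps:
s = -63 (s = 9*(-7) = -63)
7*6 + s = 7*6 - 63 = 42 - 63 = -21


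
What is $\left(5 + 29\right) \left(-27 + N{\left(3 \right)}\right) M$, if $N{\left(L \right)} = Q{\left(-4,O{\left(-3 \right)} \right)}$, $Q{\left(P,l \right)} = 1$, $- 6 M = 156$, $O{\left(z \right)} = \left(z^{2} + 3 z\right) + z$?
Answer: $22984$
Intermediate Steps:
$O{\left(z \right)} = z^{2} + 4 z$
$M = -26$ ($M = \left(- \frac{1}{6}\right) 156 = -26$)
$N{\left(L \right)} = 1$
$\left(5 + 29\right) \left(-27 + N{\left(3 \right)}\right) M = \left(5 + 29\right) \left(-27 + 1\right) \left(-26\right) = 34 \left(-26\right) \left(-26\right) = \left(-884\right) \left(-26\right) = 22984$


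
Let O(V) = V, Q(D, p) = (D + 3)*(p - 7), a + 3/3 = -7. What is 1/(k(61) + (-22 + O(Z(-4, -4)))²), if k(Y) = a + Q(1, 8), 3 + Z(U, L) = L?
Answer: 1/837 ≈ 0.0011947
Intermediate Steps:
a = -8 (a = -1 - 7 = -8)
Z(U, L) = -3 + L
Q(D, p) = (-7 + p)*(3 + D) (Q(D, p) = (3 + D)*(-7 + p) = (-7 + p)*(3 + D))
k(Y) = -4 (k(Y) = -8 + (-21 - 7*1 + 3*8 + 1*8) = -8 + (-21 - 7 + 24 + 8) = -8 + 4 = -4)
1/(k(61) + (-22 + O(Z(-4, -4)))²) = 1/(-4 + (-22 + (-3 - 4))²) = 1/(-4 + (-22 - 7)²) = 1/(-4 + (-29)²) = 1/(-4 + 841) = 1/837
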